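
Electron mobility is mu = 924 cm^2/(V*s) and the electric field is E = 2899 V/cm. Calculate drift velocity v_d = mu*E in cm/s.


Step 1: v_d = mu * E
Step 2: v_d = 924 * 2899 = 2678676
Step 3: v_d = 2.68e+06 cm/s

2.68e+06


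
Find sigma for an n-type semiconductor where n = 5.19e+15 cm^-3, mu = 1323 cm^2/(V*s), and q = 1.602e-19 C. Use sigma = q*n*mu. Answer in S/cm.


Step 1: sigma = q * n * mu
Step 2: sigma = 1.602e-19 * 5.19e+15 * 1323
Step 3: sigma = 1.100e+00 S/cm

1.100e+00


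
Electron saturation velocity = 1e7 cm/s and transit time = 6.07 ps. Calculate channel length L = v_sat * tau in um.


Step 1: tau in seconds = 6.07 ps * 1e-12 = 6.0700e-12 s
Step 2: L = v_sat * tau = 1e7 * 6.0700e-12 = 6.0700e-05 cm
Step 3: L in um = 6.0700e-05 * 1e4 = 0.607 um

0.607


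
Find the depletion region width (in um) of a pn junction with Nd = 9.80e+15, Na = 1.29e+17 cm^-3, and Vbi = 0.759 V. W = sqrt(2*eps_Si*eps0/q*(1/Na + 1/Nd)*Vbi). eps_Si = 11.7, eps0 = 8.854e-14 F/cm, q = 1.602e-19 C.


Step 1: 1/Na + 1/Nd = 1/1.29e+17 + 1/9.80e+15 = 1.09793e-16
Step 2: 2*eps*eps0/q = 2*11.7*8.854e-14/1.602e-19 = 1.293281e+07
Step 3: W^2 = 1.293281e+07 * 1.09793e-16 * 0.759 = 1.07773e-09
Step 4: W = sqrt(1.07773e-09) = 3.283e-05 cm = 0.3283 um

0.3283


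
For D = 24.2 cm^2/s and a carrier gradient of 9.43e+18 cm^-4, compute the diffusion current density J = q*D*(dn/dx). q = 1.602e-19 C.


Step 1: J = q * D * (dn/dx)
Step 2: J = 1.602e-19 * 24.2 * 9.43e+18
Step 3: J = 3.66e+01 A/cm^2

3.66e+01


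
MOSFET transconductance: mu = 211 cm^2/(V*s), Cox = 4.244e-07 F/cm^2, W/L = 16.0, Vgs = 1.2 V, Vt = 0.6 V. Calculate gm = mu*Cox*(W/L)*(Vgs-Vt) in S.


Step 1: Vov = Vgs - Vt = 1.2 - 0.6 = 0.6 V
Step 2: gm = mu * Cox * (W/L) * Vov
Step 3: gm = 211 * 4.244e-07 * 16.0 * 0.6 = 8.60e-04 S

8.60e-04


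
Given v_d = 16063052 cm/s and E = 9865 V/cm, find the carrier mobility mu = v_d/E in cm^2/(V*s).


Step 1: mu = v_d / E
Step 2: mu = 16063052 / 9865
Step 3: mu = 1628.29 cm^2/(V*s)

1628.29


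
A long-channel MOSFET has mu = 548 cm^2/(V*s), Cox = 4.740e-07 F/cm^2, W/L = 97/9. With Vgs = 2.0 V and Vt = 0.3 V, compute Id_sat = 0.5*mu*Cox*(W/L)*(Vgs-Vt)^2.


Step 1: Overdrive voltage Vov = Vgs - Vt = 2.0 - 0.3 = 1.7 V
Step 2: W/L = 97/9 = 10.7778
Step 3: Id = 0.5 * 548 * 4.740e-07 * 10.7778 * 1.7^2
Step 4: Id = 4.05e-03 A

4.05e-03


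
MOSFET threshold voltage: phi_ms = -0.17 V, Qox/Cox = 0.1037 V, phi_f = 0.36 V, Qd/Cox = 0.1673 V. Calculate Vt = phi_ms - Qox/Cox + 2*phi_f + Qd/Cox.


Step 1: Vt = phi_ms - Qox/Cox + 2*phi_f + Qd/Cox
Step 2: Vt = -0.17 - 0.1037 + 2*0.36 + 0.1673
Step 3: Vt = -0.17 - 0.1037 + 0.72 + 0.1673
Step 4: Vt = 0.6136 V

0.6136


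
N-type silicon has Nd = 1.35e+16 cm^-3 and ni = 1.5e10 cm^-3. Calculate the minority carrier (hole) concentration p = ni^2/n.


Step 1: Since Nd >> ni, n ≈ Nd = 1.35e+16 cm^-3
Step 2: p = ni^2 / n = (1.5e10)^2 / 1.35e+16
Step 3: p = 2.25e20 / 1.35e+16 = 1.67e+04 cm^-3

1.67e+04


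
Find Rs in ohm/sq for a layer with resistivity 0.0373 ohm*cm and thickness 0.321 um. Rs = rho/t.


Step 1: Convert thickness to cm: t = 0.321 um = 3.2100e-05 cm
Step 2: Rs = rho / t = 0.0373 / 3.2100e-05
Step 3: Rs = 1162.0 ohm/sq

1162.0


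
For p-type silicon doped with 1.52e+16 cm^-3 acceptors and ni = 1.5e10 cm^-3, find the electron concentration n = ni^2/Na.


Step 1: Majority hole concentration p ≈ Na = 1.52e+16 cm^-3
Step 2: n = ni^2 / Na = (1.5e10)^2 / 1.52e+16
Step 3: n = 1.48e+04 cm^-3

1.48e+04


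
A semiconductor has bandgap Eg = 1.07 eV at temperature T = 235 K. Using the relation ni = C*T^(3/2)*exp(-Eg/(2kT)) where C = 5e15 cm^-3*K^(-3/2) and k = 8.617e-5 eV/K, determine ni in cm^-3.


Step 1: Compute kT = 8.617e-5 * 235 = 0.02024995 eV
Step 2: Exponent = -Eg/(2kT) = -1.07/(2*0.02024995) = -26.41982
Step 3: T^(3/2) = 235^1.5 = 3602.48
Step 4: ni = 5e15 * 3602.48 * exp(-26.41982) = 6.05e+07 cm^-3

6.05e+07


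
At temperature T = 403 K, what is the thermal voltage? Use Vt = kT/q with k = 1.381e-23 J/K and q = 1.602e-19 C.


Step 1: kT = 1.381e-23 * 403 = 5.56543e-21 J
Step 2: Vt = kT/q = 5.56543e-21 / 1.602e-19
Step 3: Vt = 0.03474 V

0.03474


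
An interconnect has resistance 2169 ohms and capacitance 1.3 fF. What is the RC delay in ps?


Step 1: tau = R * C
Step 2: tau = 2169 * 1.3 fF = 2169 * 1.3e-15 F
Step 3: tau = 2.8197e-12 s = 2.8197 ps

2.8197


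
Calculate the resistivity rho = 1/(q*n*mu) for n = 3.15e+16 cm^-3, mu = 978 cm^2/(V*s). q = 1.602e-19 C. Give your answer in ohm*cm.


Step 1: sigma = q * n * mu = 1.602e-19 * 3.15e+16 * 978 = 4.93528e+00 S/cm
Step 2: rho = 1 / sigma = 1 / 4.93528e+00 = 0.2026 ohm*cm

0.2026


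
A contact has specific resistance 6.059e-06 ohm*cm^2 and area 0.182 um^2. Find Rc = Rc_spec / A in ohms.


Step 1: Convert area to cm^2: 0.182 um^2 = 1.8200e-09 cm^2
Step 2: Rc = Rc_spec / A = 6.059e-06 / 1.8200e-09
Step 3: Rc = 3.33e+03 ohms

3.33e+03


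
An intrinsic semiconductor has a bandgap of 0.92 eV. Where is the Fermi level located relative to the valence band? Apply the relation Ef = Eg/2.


Step 1: For an intrinsic semiconductor, the Fermi level sits at midgap.
Step 2: Ef = Eg / 2 = 0.92 / 2 = 0.46 eV

0.46


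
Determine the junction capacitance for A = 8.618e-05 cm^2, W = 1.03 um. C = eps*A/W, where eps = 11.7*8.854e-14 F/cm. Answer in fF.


Step 1: eps_Si = 11.7 * 8.854e-14 = 1.035918e-12 F/cm
Step 2: W in cm = 1.03 * 1e-4 = 1.03e-04 cm
Step 3: C = 1.035918e-12 * 8.618e-05 / 1.03e-04 = 8.667516e-13 F
Step 4: C = 866.75 fF

866.75


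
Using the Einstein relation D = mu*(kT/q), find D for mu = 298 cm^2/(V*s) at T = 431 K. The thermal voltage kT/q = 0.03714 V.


Step 1: D = mu * (kT/q)
Step 2: D = 298 * 0.03714
Step 3: D = 11.07 cm^2/s

11.07


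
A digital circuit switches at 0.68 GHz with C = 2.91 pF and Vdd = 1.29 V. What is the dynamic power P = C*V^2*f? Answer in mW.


Step 1: V^2 = 1.29^2 = 1.6641 V^2
Step 2: P = C*V^2*f = 2.91e-12 F * 1.6641 * 0.68e9 Hz
Step 3: P = 3.29292108e-03 W
Step 4: P = 3.293 mW

3.293


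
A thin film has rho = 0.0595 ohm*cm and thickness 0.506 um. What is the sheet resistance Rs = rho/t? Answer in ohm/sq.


Step 1: Convert thickness to cm: t = 0.506 um = 5.0600e-05 cm
Step 2: Rs = rho / t = 0.0595 / 5.0600e-05
Step 3: Rs = 1175.9 ohm/sq

1175.9


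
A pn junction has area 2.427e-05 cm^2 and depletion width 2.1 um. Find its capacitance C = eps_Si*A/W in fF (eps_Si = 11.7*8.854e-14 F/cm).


Step 1: eps_Si = 11.7 * 8.854e-14 = 1.035918e-12 F/cm
Step 2: W in cm = 2.1 * 1e-4 = 2.10e-04 cm
Step 3: C = 1.035918e-12 * 2.427e-05 / 2.10e-04 = 1.197225e-13 F
Step 4: C = 119.72 fF

119.72


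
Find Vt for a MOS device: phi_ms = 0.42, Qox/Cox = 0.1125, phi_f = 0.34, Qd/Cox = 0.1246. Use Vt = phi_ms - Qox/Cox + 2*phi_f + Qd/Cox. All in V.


Step 1: Vt = phi_ms - Qox/Cox + 2*phi_f + Qd/Cox
Step 2: Vt = 0.42 - 0.1125 + 2*0.34 + 0.1246
Step 3: Vt = 0.42 - 0.1125 + 0.68 + 0.1246
Step 4: Vt = 1.1121 V

1.1121


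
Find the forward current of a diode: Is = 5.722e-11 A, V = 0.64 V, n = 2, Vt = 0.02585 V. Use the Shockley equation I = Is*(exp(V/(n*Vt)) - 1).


Step 1: V/(n*Vt) = 0.64/(2*0.02585) = 12.3791
Step 2: exp(12.3791) = 2.3778e+05
Step 3: I = 5.722e-11 * (2.3778e+05 - 1) = 1.36e-05 A

1.36e-05


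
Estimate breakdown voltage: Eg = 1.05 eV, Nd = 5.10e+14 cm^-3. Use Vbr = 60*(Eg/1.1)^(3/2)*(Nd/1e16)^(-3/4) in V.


Step 1: Eg/1.1 = 1.05/1.1 = 0.954545
Step 2: (Eg/1.1)^1.5 = 0.954545^1.5 = 0.932598
Step 3: (Nd/1e16)^(-0.75) = (0.051)^(-0.75) = 9.317993
Step 4: Vbr = 60 * 0.932598 * 9.317993 = 521.4 V

521.4


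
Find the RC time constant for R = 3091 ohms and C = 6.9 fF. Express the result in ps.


Step 1: tau = R * C
Step 2: tau = 3091 * 6.9 fF = 3091 * 6.9e-15 F
Step 3: tau = 2.13279e-11 s = 21.3279 ps

21.3279


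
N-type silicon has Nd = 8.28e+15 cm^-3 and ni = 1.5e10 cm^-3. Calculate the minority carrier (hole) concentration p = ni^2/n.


Step 1: Since Nd >> ni, n ≈ Nd = 8.28e+15 cm^-3
Step 2: p = ni^2 / n = (1.5e10)^2 / 8.28e+15
Step 3: p = 2.25e20 / 8.28e+15 = 2.72e+04 cm^-3

2.72e+04


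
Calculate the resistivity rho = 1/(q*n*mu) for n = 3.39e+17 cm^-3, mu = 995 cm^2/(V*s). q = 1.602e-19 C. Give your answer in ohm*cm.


Step 1: sigma = q * n * mu = 1.602e-19 * 3.39e+17 * 995 = 5.40363e+01 S/cm
Step 2: rho = 1 / sigma = 1 / 5.40363e+01 = 0.01851 ohm*cm

0.01851


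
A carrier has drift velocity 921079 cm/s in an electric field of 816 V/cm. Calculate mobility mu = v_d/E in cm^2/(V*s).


Step 1: mu = v_d / E
Step 2: mu = 921079 / 816
Step 3: mu = 1128.77 cm^2/(V*s)

1128.77


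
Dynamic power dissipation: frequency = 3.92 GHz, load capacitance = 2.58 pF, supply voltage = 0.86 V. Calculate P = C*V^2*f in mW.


Step 1: V^2 = 0.86^2 = 0.7396 V^2
Step 2: P = C*V^2*f = 2.58e-12 F * 0.7396 * 3.92e9 Hz
Step 3: P = 7.48001856e-03 W
Step 4: P = 7.48 mW

7.48


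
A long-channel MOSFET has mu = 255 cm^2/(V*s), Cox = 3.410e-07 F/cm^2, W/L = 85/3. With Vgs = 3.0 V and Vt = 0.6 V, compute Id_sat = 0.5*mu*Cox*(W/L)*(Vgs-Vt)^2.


Step 1: Overdrive voltage Vov = Vgs - Vt = 3.0 - 0.6 = 2.4 V
Step 2: W/L = 85/3 = 28.3333
Step 3: Id = 0.5 * 255 * 3.410e-07 * 28.3333 * 2.4^2
Step 4: Id = 7.10e-03 A

7.10e-03


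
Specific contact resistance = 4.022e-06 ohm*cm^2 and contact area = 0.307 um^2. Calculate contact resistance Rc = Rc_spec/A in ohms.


Step 1: Convert area to cm^2: 0.307 um^2 = 3.0700e-09 cm^2
Step 2: Rc = Rc_spec / A = 4.022e-06 / 3.0700e-09
Step 3: Rc = 1.31e+03 ohms

1.31e+03


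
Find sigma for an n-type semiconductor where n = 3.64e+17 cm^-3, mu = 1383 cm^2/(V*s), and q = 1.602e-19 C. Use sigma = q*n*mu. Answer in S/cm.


Step 1: sigma = q * n * mu
Step 2: sigma = 1.602e-19 * 3.64e+17 * 1383
Step 3: sigma = 8.065e+01 S/cm

8.065e+01


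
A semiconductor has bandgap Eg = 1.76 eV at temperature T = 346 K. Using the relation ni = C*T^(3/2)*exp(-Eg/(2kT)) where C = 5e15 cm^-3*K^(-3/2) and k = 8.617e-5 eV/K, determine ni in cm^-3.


Step 1: Compute kT = 8.617e-5 * 346 = 0.02981482 eV
Step 2: Exponent = -Eg/(2kT) = -1.76/(2*0.02981482) = -29.51552
Step 3: T^(3/2) = 346^1.5 = 6435.97
Step 4: ni = 5e15 * 6435.97 * exp(-29.51552) = 4.89e+06 cm^-3

4.89e+06


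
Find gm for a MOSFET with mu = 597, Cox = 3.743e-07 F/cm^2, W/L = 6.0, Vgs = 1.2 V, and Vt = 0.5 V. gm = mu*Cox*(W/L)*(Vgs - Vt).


Step 1: Vov = Vgs - Vt = 1.2 - 0.5 = 0.7 V
Step 2: gm = mu * Cox * (W/L) * Vov
Step 3: gm = 597 * 3.743e-07 * 6.0 * 0.7 = 9.39e-04 S

9.39e-04


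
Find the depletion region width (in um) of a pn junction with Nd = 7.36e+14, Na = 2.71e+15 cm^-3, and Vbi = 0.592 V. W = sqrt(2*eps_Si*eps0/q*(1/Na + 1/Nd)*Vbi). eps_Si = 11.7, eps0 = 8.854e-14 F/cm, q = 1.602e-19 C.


Step 1: 1/Na + 1/Nd = 1/2.71e+15 + 1/7.36e+14 = 1.72770e-15
Step 2: 2*eps*eps0/q = 2*11.7*8.854e-14/1.602e-19 = 1.293281e+07
Step 3: W^2 = 1.293281e+07 * 1.72770e-15 * 0.592 = 1.32277e-08
Step 4: W = sqrt(1.32277e-08) = 1.150e-04 cm = 1.15 um

1.15


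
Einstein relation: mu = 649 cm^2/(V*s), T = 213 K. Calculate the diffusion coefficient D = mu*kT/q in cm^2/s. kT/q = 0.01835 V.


Step 1: D = mu * (kT/q)
Step 2: D = 649 * 0.01835
Step 3: D = 11.91 cm^2/s

11.91


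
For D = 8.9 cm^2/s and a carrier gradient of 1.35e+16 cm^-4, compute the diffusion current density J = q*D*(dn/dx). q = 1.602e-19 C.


Step 1: J = q * D * (dn/dx)
Step 2: J = 1.602e-19 * 8.9 * 1.35e+16
Step 3: J = 1.92e-02 A/cm^2

1.92e-02


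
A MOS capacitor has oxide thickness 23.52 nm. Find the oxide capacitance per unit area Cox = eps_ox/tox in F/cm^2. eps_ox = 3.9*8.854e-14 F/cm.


Step 1: eps_ox = 3.9 * 8.854e-14 = 3.45306e-13 F/cm
Step 2: tox in cm = 23.52 nm * 1e-7 = 2.3520e-06 cm
Step 3: Cox = 3.45306e-13 / 2.3520e-06 = 1.47e-07 F/cm^2

1.47e-07


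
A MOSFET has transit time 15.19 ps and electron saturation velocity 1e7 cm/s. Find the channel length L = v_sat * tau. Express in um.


Step 1: tau in seconds = 15.19 ps * 1e-12 = 1.5190e-11 s
Step 2: L = v_sat * tau = 1e7 * 1.5190e-11 = 1.5190e-04 cm
Step 3: L in um = 1.5190e-04 * 1e4 = 1.519 um

1.519


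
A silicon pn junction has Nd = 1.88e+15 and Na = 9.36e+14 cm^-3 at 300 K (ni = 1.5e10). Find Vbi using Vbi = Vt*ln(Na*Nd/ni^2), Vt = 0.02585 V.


Step 1: Compute Na*Nd/ni^2 = 9.36e+14 * 1.88e+15 / (1.5e10)^2 = 7.8208e+09
Step 2: ln(7.8208e+09) = 22.7801
Step 3: Vbi = 0.02585 * 22.7801 = 0.589 V

0.589


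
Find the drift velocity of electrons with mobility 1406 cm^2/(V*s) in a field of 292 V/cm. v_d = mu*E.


Step 1: v_d = mu * E
Step 2: v_d = 1406 * 292 = 410552
Step 3: v_d = 4.11e+05 cm/s

4.11e+05


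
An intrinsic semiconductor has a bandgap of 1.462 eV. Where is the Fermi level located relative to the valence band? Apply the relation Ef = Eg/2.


Step 1: For an intrinsic semiconductor, the Fermi level sits at midgap.
Step 2: Ef = Eg / 2 = 1.462 / 2 = 0.731 eV

0.731


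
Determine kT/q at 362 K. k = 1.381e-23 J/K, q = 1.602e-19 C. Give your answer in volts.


Step 1: kT = 1.381e-23 * 362 = 4.99922e-21 J
Step 2: Vt = kT/q = 4.99922e-21 / 1.602e-19
Step 3: Vt = 0.03121 V

0.03121


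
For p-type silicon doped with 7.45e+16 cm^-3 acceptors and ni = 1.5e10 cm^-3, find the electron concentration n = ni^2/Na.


Step 1: Majority hole concentration p ≈ Na = 7.45e+16 cm^-3
Step 2: n = ni^2 / Na = (1.5e10)^2 / 7.45e+16
Step 3: n = 3.02e+03 cm^-3

3.02e+03


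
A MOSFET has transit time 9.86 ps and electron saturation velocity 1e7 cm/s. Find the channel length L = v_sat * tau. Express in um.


Step 1: tau in seconds = 9.86 ps * 1e-12 = 9.8600e-12 s
Step 2: L = v_sat * tau = 1e7 * 9.8600e-12 = 9.8600e-05 cm
Step 3: L in um = 9.8600e-05 * 1e4 = 0.986 um

0.986


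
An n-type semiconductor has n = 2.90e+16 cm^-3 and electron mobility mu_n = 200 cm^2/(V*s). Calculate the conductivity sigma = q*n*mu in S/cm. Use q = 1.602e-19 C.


Step 1: sigma = q * n * mu
Step 2: sigma = 1.602e-19 * 2.90e+16 * 200
Step 3: sigma = 9.292e-01 S/cm

9.292e-01


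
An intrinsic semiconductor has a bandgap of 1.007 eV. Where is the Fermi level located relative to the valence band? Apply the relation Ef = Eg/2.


Step 1: For an intrinsic semiconductor, the Fermi level sits at midgap.
Step 2: Ef = Eg / 2 = 1.007 / 2 = 0.5035 eV

0.5035


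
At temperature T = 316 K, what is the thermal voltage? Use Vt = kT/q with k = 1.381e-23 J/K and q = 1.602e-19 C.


Step 1: kT = 1.381e-23 * 316 = 4.36396e-21 J
Step 2: Vt = kT/q = 4.36396e-21 / 1.602e-19
Step 3: Vt = 0.02724 V

0.02724


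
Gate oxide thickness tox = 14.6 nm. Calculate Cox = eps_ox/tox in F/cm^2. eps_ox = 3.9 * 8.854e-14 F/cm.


Step 1: eps_ox = 3.9 * 8.854e-14 = 3.45306e-13 F/cm
Step 2: tox in cm = 14.6 nm * 1e-7 = 1.4600e-06 cm
Step 3: Cox = 3.45306e-13 / 1.4600e-06 = 2.37e-07 F/cm^2

2.37e-07


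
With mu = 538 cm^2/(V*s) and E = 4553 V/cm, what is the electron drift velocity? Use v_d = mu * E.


Step 1: v_d = mu * E
Step 2: v_d = 538 * 4553 = 2449514
Step 3: v_d = 2.45e+06 cm/s

2.45e+06


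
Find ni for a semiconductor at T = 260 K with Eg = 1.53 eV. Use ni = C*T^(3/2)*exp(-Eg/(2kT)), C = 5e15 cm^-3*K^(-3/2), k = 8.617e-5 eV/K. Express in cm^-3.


Step 1: Compute kT = 8.617e-5 * 260 = 0.0224042 eV
Step 2: Exponent = -Eg/(2kT) = -1.53/(2*0.0224042) = -34.14538
Step 3: T^(3/2) = 260^1.5 = 4192.37
Step 4: ni = 5e15 * 4192.37 * exp(-34.14538) = 3.11e+04 cm^-3

3.11e+04


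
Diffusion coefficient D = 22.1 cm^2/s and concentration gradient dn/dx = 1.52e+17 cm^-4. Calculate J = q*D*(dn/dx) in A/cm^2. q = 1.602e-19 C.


Step 1: J = q * D * (dn/dx)
Step 2: J = 1.602e-19 * 22.1 * 1.52e+17
Step 3: J = 5.38e-01 A/cm^2

5.38e-01


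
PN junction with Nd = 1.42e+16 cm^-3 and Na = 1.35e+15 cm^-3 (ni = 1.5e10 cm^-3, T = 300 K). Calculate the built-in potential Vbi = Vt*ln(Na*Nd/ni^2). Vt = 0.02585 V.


Step 1: Compute Na*Nd/ni^2 = 1.35e+15 * 1.42e+16 / (1.5e10)^2 = 8.5200e+10
Step 2: ln(8.5200e+10) = 25.1683
Step 3: Vbi = 0.02585 * 25.1683 = 0.651 V

0.651


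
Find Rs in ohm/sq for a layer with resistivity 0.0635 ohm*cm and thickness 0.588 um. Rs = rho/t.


Step 1: Convert thickness to cm: t = 0.588 um = 5.8800e-05 cm
Step 2: Rs = rho / t = 0.0635 / 5.8800e-05
Step 3: Rs = 1079.9 ohm/sq

1079.9


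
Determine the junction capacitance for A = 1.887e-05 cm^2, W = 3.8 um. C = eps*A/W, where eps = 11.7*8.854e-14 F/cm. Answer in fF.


Step 1: eps_Si = 11.7 * 8.854e-14 = 1.035918e-12 F/cm
Step 2: W in cm = 3.8 * 1e-4 = 3.80e-04 cm
Step 3: C = 1.035918e-12 * 1.887e-05 / 3.80e-04 = 5.144151e-14 F
Step 4: C = 51.44 fF

51.44


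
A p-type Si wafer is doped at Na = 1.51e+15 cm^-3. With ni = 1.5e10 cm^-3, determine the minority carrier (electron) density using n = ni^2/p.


Step 1: Majority hole concentration p ≈ Na = 1.51e+15 cm^-3
Step 2: n = ni^2 / Na = (1.5e10)^2 / 1.51e+15
Step 3: n = 1.49e+05 cm^-3

1.49e+05


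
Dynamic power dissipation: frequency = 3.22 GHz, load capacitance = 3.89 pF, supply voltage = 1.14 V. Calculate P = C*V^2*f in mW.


Step 1: V^2 = 1.14^2 = 1.2996 V^2
Step 2: P = C*V^2*f = 3.89e-12 F * 1.2996 * 3.22e9 Hz
Step 3: P = 1.627852968e-02 W
Step 4: P = 16.279 mW

16.279


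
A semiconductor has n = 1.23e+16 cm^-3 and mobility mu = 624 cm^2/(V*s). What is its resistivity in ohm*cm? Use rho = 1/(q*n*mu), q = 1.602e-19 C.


Step 1: sigma = q * n * mu = 1.602e-19 * 1.23e+16 * 624 = 1.22957e+00 S/cm
Step 2: rho = 1 / sigma = 1 / 1.22957e+00 = 0.8133 ohm*cm

0.8133


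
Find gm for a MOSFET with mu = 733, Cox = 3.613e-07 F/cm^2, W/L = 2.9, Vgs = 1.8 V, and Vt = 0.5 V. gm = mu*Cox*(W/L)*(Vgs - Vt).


Step 1: Vov = Vgs - Vt = 1.8 - 0.5 = 1.3 V
Step 2: gm = mu * Cox * (W/L) * Vov
Step 3: gm = 733 * 3.613e-07 * 2.9 * 1.3 = 9.98e-04 S

9.98e-04


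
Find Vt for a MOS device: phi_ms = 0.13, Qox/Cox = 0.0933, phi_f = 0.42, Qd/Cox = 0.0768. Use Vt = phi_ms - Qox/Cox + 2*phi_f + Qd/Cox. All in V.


Step 1: Vt = phi_ms - Qox/Cox + 2*phi_f + Qd/Cox
Step 2: Vt = 0.13 - 0.0933 + 2*0.42 + 0.0768
Step 3: Vt = 0.13 - 0.0933 + 0.84 + 0.0768
Step 4: Vt = 0.9535 V

0.9535


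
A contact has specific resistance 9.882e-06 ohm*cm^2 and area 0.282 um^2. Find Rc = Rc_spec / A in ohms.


Step 1: Convert area to cm^2: 0.282 um^2 = 2.8200e-09 cm^2
Step 2: Rc = Rc_spec / A = 9.882e-06 / 2.8200e-09
Step 3: Rc = 3.50e+03 ohms

3.50e+03


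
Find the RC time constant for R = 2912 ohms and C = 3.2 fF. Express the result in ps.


Step 1: tau = R * C
Step 2: tau = 2912 * 3.2 fF = 2912 * 3.2e-15 F
Step 3: tau = 9.3184e-12 s = 9.3184 ps

9.3184


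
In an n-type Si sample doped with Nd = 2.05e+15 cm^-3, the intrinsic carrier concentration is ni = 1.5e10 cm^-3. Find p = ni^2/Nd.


Step 1: Since Nd >> ni, n ≈ Nd = 2.05e+15 cm^-3
Step 2: p = ni^2 / n = (1.5e10)^2 / 2.05e+15
Step 3: p = 2.25e20 / 2.05e+15 = 1.10e+05 cm^-3

1.10e+05


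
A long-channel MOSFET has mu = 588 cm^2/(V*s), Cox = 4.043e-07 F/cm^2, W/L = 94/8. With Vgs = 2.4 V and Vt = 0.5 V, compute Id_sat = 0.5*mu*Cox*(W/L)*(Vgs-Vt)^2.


Step 1: Overdrive voltage Vov = Vgs - Vt = 2.4 - 0.5 = 1.9 V
Step 2: W/L = 94/8 = 11.75
Step 3: Id = 0.5 * 588 * 4.043e-07 * 11.75 * 1.9^2
Step 4: Id = 5.04e-03 A

5.04e-03


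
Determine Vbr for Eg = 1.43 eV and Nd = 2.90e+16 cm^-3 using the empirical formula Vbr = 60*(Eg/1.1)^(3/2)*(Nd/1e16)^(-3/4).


Step 1: Eg/1.1 = 1.43/1.1 = 1.300000
Step 2: (Eg/1.1)^1.5 = 1.300000^1.5 = 1.482228
Step 3: (Nd/1e16)^(-0.75) = (2.9)^(-0.75) = 0.449989
Step 4: Vbr = 60 * 1.482228 * 0.449989 = 40.0 V

40.0


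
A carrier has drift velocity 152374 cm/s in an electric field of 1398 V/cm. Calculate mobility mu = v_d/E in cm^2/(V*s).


Step 1: mu = v_d / E
Step 2: mu = 152374 / 1398
Step 3: mu = 108.99 cm^2/(V*s)

108.99


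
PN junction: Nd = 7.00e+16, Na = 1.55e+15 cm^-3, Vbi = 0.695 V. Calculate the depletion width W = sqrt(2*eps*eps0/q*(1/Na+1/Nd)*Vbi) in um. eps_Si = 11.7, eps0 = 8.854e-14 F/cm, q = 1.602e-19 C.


Step 1: 1/Na + 1/Nd = 1/1.55e+15 + 1/7.00e+16 = 6.59447e-16
Step 2: 2*eps*eps0/q = 2*11.7*8.854e-14/1.602e-19 = 1.293281e+07
Step 3: W^2 = 1.293281e+07 * 6.59447e-16 * 0.695 = 5.92731e-09
Step 4: W = sqrt(5.92731e-09) = 7.699e-05 cm = 0.7699 um

0.7699


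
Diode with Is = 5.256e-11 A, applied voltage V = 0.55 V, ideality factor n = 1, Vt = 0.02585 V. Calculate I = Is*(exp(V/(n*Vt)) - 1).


Step 1: V/(n*Vt) = 0.55/(1*0.02585) = 21.2766
Step 2: exp(21.2766) = 1.7390e+09
Step 3: I = 5.256e-11 * (1.7390e+09 - 1) = 9.14e-02 A

9.14e-02


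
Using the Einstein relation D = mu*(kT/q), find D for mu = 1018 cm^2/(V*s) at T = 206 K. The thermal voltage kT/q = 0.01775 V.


Step 1: D = mu * (kT/q)
Step 2: D = 1018 * 0.01775
Step 3: D = 18.07 cm^2/s

18.07


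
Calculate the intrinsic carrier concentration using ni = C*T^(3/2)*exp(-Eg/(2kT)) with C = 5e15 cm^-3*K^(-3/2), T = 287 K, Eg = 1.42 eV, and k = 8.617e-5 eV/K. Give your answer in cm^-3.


Step 1: Compute kT = 8.617e-5 * 287 = 0.02473079 eV
Step 2: Exponent = -Eg/(2kT) = -1.42/(2*0.02473079) = -28.70915
Step 3: T^(3/2) = 287^1.5 = 4862.09
Step 4: ni = 5e15 * 4862.09 * exp(-28.70915) = 8.27e+06 cm^-3

8.27e+06


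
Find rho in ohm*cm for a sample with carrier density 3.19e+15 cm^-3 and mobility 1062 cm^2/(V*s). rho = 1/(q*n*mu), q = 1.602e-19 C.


Step 1: sigma = q * n * mu = 1.602e-19 * 3.19e+15 * 1062 = 5.42722e-01 S/cm
Step 2: rho = 1 / sigma = 1 / 5.42722e-01 = 1.843 ohm*cm

1.843


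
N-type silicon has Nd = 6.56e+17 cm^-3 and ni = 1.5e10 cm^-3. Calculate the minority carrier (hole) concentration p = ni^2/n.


Step 1: Since Nd >> ni, n ≈ Nd = 6.56e+17 cm^-3
Step 2: p = ni^2 / n = (1.5e10)^2 / 6.56e+17
Step 3: p = 2.25e20 / 6.56e+17 = 3.43e+02 cm^-3

3.43e+02


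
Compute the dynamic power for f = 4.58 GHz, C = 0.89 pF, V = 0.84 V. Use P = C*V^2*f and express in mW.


Step 1: V^2 = 0.84^2 = 0.7056 V^2
Step 2: P = C*V^2*f = 0.89e-12 F * 0.7056 * 4.58e9 Hz
Step 3: P = 2.87616672e-03 W
Step 4: P = 2.876 mW

2.876


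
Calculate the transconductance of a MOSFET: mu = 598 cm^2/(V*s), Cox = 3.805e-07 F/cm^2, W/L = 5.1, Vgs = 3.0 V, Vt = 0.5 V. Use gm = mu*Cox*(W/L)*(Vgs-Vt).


Step 1: Vov = Vgs - Vt = 3.0 - 0.5 = 2.5 V
Step 2: gm = mu * Cox * (W/L) * Vov
Step 3: gm = 598 * 3.805e-07 * 5.1 * 2.5 = 2.90e-03 S

2.90e-03


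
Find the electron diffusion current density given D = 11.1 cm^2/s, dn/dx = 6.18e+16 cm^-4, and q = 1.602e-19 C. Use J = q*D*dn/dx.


Step 1: J = q * D * (dn/dx)
Step 2: J = 1.602e-19 * 11.1 * 6.18e+16
Step 3: J = 1.10e-01 A/cm^2

1.10e-01


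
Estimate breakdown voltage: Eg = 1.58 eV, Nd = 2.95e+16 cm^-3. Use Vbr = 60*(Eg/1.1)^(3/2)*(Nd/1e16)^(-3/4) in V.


Step 1: Eg/1.1 = 1.58/1.1 = 1.436364
Step 2: (Eg/1.1)^1.5 = 1.436364^1.5 = 1.721459
Step 3: (Nd/1e16)^(-0.75) = (2.95)^(-0.75) = 0.444256
Step 4: Vbr = 60 * 1.721459 * 0.444256 = 45.9 V

45.9


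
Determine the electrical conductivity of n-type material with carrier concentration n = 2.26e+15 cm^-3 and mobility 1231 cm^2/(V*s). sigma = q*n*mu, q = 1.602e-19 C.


Step 1: sigma = q * n * mu
Step 2: sigma = 1.602e-19 * 2.26e+15 * 1231
Step 3: sigma = 4.457e-01 S/cm

4.457e-01


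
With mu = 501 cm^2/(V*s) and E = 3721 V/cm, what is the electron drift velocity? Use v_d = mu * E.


Step 1: v_d = mu * E
Step 2: v_d = 501 * 3721 = 1864221
Step 3: v_d = 1.86e+06 cm/s

1.86e+06


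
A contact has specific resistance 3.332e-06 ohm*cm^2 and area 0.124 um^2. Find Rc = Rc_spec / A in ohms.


Step 1: Convert area to cm^2: 0.124 um^2 = 1.2400e-09 cm^2
Step 2: Rc = Rc_spec / A = 3.332e-06 / 1.2400e-09
Step 3: Rc = 2.69e+03 ohms

2.69e+03


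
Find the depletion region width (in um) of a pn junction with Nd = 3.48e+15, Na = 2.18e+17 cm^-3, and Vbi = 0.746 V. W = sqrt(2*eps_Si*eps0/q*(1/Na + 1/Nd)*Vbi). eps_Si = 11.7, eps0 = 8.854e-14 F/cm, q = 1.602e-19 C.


Step 1: 1/Na + 1/Nd = 1/2.18e+17 + 1/3.48e+15 = 2.91943e-16
Step 2: 2*eps*eps0/q = 2*11.7*8.854e-14/1.602e-19 = 1.293281e+07
Step 3: W^2 = 1.293281e+07 * 2.91943e-16 * 0.746 = 2.81663e-09
Step 4: W = sqrt(2.81663e-09) = 5.307e-05 cm = 0.5307 um

0.5307


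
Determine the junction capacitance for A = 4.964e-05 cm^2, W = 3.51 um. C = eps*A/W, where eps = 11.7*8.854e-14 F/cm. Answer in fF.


Step 1: eps_Si = 11.7 * 8.854e-14 = 1.035918e-12 F/cm
Step 2: W in cm = 3.51 * 1e-4 = 3.51e-04 cm
Step 3: C = 1.035918e-12 * 4.964e-05 / 3.51e-04 = 1.465042e-13 F
Step 4: C = 146.5 fF

146.5


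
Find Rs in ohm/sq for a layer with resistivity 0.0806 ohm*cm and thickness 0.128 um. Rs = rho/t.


Step 1: Convert thickness to cm: t = 0.128 um = 1.2800e-05 cm
Step 2: Rs = rho / t = 0.0806 / 1.2800e-05
Step 3: Rs = 6296.9 ohm/sq

6296.9


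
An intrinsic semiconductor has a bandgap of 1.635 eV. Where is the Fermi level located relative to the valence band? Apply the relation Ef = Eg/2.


Step 1: For an intrinsic semiconductor, the Fermi level sits at midgap.
Step 2: Ef = Eg / 2 = 1.635 / 2 = 0.8175 eV

0.8175


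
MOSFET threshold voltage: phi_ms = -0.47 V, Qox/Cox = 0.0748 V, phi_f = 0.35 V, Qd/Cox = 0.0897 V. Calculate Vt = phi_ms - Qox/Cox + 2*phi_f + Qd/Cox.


Step 1: Vt = phi_ms - Qox/Cox + 2*phi_f + Qd/Cox
Step 2: Vt = -0.47 - 0.0748 + 2*0.35 + 0.0897
Step 3: Vt = -0.47 - 0.0748 + 0.7 + 0.0897
Step 4: Vt = 0.2449 V

0.2449


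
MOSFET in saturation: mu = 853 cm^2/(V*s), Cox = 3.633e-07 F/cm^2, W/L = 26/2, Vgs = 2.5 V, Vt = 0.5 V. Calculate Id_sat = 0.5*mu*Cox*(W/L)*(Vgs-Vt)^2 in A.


Step 1: Overdrive voltage Vov = Vgs - Vt = 2.5 - 0.5 = 2.0 V
Step 2: W/L = 26/2 = 13
Step 3: Id = 0.5 * 853 * 3.633e-07 * 13 * 2.0^2
Step 4: Id = 8.06e-03 A

8.06e-03


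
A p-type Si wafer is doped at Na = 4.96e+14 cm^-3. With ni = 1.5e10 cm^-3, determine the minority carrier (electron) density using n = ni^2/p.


Step 1: Majority hole concentration p ≈ Na = 4.96e+14 cm^-3
Step 2: n = ni^2 / Na = (1.5e10)^2 / 4.96e+14
Step 3: n = 4.54e+05 cm^-3

4.54e+05


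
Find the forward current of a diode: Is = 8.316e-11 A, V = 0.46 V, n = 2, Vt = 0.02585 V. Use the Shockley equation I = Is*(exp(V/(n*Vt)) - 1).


Step 1: V/(n*Vt) = 0.46/(2*0.02585) = 8.8975
Step 2: exp(8.8975) = 7.3137e+03
Step 3: I = 8.316e-11 * (7.3137e+03 - 1) = 6.08e-07 A

6.08e-07


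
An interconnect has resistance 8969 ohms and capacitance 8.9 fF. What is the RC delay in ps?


Step 1: tau = R * C
Step 2: tau = 8969 * 8.9 fF = 8969 * 8.9e-15 F
Step 3: tau = 7.98241e-11 s = 79.8241 ps

79.8241


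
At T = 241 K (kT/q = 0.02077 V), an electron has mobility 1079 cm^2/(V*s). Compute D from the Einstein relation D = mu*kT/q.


Step 1: D = mu * (kT/q)
Step 2: D = 1079 * 0.02077
Step 3: D = 22.41 cm^2/s

22.41


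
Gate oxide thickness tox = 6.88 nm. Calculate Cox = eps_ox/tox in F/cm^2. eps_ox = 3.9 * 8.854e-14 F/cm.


Step 1: eps_ox = 3.9 * 8.854e-14 = 3.45306e-13 F/cm
Step 2: tox in cm = 6.88 nm * 1e-7 = 6.8800e-07 cm
Step 3: Cox = 3.45306e-13 / 6.8800e-07 = 5.02e-07 F/cm^2

5.02e-07


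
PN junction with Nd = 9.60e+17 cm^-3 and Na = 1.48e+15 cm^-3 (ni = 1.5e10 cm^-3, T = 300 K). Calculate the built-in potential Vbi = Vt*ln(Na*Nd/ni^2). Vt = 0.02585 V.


Step 1: Compute Na*Nd/ni^2 = 1.48e+15 * 9.60e+17 / (1.5e10)^2 = 6.3147e+12
Step 2: ln(6.3147e+12) = 29.4739
Step 3: Vbi = 0.02585 * 29.4739 = 0.762 V

0.762


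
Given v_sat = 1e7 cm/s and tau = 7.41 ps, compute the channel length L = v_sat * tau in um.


Step 1: tau in seconds = 7.41 ps * 1e-12 = 7.4100e-12 s
Step 2: L = v_sat * tau = 1e7 * 7.4100e-12 = 7.4100e-05 cm
Step 3: L in um = 7.4100e-05 * 1e4 = 0.741 um

0.741


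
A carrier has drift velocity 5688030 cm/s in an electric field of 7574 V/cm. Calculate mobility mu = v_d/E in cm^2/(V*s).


Step 1: mu = v_d / E
Step 2: mu = 5688030 / 7574
Step 3: mu = 750.99 cm^2/(V*s)

750.99


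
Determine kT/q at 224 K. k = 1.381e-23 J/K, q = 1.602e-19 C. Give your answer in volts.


Step 1: kT = 1.381e-23 * 224 = 3.09344e-21 J
Step 2: Vt = kT/q = 3.09344e-21 / 1.602e-19
Step 3: Vt = 0.01931 V

0.01931


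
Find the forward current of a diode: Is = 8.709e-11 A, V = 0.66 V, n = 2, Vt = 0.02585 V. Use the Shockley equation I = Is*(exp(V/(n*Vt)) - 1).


Step 1: V/(n*Vt) = 0.66/(2*0.02585) = 12.7660
Step 2: exp(12.7660) = 3.5011e+05
Step 3: I = 8.709e-11 * (3.5011e+05 - 1) = 3.05e-05 A

3.05e-05


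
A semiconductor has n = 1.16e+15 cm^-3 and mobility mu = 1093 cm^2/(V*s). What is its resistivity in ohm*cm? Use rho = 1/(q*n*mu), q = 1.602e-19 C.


Step 1: sigma = q * n * mu = 1.602e-19 * 1.16e+15 * 1093 = 2.03114e-01 S/cm
Step 2: rho = 1 / sigma = 1 / 2.03114e-01 = 4.923 ohm*cm

4.923


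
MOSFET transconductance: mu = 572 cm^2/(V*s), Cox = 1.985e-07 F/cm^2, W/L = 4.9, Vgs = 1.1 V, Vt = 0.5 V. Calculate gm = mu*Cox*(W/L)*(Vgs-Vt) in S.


Step 1: Vov = Vgs - Vt = 1.1 - 0.5 = 0.6 V
Step 2: gm = mu * Cox * (W/L) * Vov
Step 3: gm = 572 * 1.985e-07 * 4.9 * 0.6 = 3.34e-04 S

3.34e-04


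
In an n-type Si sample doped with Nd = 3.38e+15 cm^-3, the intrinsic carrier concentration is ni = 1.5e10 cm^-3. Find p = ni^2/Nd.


Step 1: Since Nd >> ni, n ≈ Nd = 3.38e+15 cm^-3
Step 2: p = ni^2 / n = (1.5e10)^2 / 3.38e+15
Step 3: p = 2.25e20 / 3.38e+15 = 6.66e+04 cm^-3

6.66e+04


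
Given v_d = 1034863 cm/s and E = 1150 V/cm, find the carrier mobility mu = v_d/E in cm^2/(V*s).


Step 1: mu = v_d / E
Step 2: mu = 1034863 / 1150
Step 3: mu = 899.88 cm^2/(V*s)

899.88


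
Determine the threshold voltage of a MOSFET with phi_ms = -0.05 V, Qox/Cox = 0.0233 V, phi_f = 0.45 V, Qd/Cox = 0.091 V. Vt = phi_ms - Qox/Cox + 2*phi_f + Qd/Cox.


Step 1: Vt = phi_ms - Qox/Cox + 2*phi_f + Qd/Cox
Step 2: Vt = -0.05 - 0.0233 + 2*0.45 + 0.091
Step 3: Vt = -0.05 - 0.0233 + 0.9 + 0.091
Step 4: Vt = 0.9177 V

0.9177


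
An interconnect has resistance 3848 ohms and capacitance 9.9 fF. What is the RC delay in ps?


Step 1: tau = R * C
Step 2: tau = 3848 * 9.9 fF = 3848 * 9.9e-15 F
Step 3: tau = 3.80952e-11 s = 38.0952 ps

38.0952


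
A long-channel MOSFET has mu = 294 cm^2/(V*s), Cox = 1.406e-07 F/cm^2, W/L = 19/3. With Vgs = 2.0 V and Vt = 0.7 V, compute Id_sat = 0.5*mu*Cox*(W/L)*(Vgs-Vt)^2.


Step 1: Overdrive voltage Vov = Vgs - Vt = 2.0 - 0.7 = 1.3 V
Step 2: W/L = 19/3 = 6.33333
Step 3: Id = 0.5 * 294 * 1.406e-07 * 6.33333 * 1.3^2
Step 4: Id = 2.21e-04 A

2.21e-04


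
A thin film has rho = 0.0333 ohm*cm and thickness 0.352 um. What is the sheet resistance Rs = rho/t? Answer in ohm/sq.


Step 1: Convert thickness to cm: t = 0.352 um = 3.5200e-05 cm
Step 2: Rs = rho / t = 0.0333 / 3.5200e-05
Step 3: Rs = 946.0 ohm/sq

946.0


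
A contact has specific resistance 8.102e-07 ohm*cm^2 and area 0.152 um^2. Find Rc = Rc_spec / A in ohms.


Step 1: Convert area to cm^2: 0.152 um^2 = 1.5200e-09 cm^2
Step 2: Rc = Rc_spec / A = 8.102e-07 / 1.5200e-09
Step 3: Rc = 5.33e+02 ohms

5.33e+02


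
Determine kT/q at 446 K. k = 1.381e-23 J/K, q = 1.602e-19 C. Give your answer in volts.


Step 1: kT = 1.381e-23 * 446 = 6.15926e-21 J
Step 2: Vt = kT/q = 6.15926e-21 / 1.602e-19
Step 3: Vt = 0.03845 V

0.03845


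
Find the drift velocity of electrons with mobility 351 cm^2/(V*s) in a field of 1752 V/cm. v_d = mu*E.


Step 1: v_d = mu * E
Step 2: v_d = 351 * 1752 = 614952
Step 3: v_d = 6.15e+05 cm/s

6.15e+05


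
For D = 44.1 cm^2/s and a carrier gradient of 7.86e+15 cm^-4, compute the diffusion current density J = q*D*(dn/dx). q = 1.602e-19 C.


Step 1: J = q * D * (dn/dx)
Step 2: J = 1.602e-19 * 44.1 * 7.86e+15
Step 3: J = 5.55e-02 A/cm^2

5.55e-02


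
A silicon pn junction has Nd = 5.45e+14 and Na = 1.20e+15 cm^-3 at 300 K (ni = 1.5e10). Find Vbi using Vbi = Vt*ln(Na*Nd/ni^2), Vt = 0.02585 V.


Step 1: Compute Na*Nd/ni^2 = 1.20e+15 * 5.45e+14 / (1.5e10)^2 = 2.9067e+09
Step 2: ln(2.9067e+09) = 21.7903
Step 3: Vbi = 0.02585 * 21.7903 = 0.563 V

0.563


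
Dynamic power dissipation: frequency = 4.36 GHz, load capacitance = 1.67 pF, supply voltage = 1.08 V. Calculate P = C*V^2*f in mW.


Step 1: V^2 = 1.08^2 = 1.1664 V^2
Step 2: P = C*V^2*f = 1.67e-12 F * 1.1664 * 4.36e9 Hz
Step 3: P = 8.49279168e-03 W
Step 4: P = 8.493 mW

8.493


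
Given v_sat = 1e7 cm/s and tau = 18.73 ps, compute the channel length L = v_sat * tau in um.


Step 1: tau in seconds = 18.73 ps * 1e-12 = 1.8730e-11 s
Step 2: L = v_sat * tau = 1e7 * 1.8730e-11 = 1.8730e-04 cm
Step 3: L in um = 1.8730e-04 * 1e4 = 1.873 um

1.873


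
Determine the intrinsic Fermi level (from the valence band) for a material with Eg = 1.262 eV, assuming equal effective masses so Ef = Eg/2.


Step 1: For an intrinsic semiconductor, the Fermi level sits at midgap.
Step 2: Ef = Eg / 2 = 1.262 / 2 = 0.631 eV

0.631


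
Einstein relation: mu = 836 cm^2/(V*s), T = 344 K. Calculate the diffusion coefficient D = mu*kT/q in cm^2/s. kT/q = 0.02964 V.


Step 1: D = mu * (kT/q)
Step 2: D = 836 * 0.02964
Step 3: D = 24.78 cm^2/s

24.78


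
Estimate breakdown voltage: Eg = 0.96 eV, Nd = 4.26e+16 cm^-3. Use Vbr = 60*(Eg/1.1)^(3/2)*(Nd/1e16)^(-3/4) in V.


Step 1: Eg/1.1 = 0.96/1.1 = 0.872727
Step 2: (Eg/1.1)^1.5 = 0.872727^1.5 = 0.815300
Step 3: (Nd/1e16)^(-0.75) = (4.26)^(-0.75) = 0.337243
Step 4: Vbr = 60 * 0.815300 * 0.337243 = 16.5 V

16.5


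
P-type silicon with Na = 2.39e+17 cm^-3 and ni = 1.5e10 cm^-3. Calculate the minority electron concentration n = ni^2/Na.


Step 1: Majority hole concentration p ≈ Na = 2.39e+17 cm^-3
Step 2: n = ni^2 / Na = (1.5e10)^2 / 2.39e+17
Step 3: n = 9.41e+02 cm^-3

9.41e+02


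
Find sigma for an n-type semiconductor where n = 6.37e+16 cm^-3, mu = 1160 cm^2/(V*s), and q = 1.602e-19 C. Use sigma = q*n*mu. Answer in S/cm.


Step 1: sigma = q * n * mu
Step 2: sigma = 1.602e-19 * 6.37e+16 * 1160
Step 3: sigma = 1.184e+01 S/cm

1.184e+01


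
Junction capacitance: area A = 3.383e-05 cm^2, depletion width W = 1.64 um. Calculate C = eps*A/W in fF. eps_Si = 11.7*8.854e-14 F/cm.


Step 1: eps_Si = 11.7 * 8.854e-14 = 1.035918e-12 F/cm
Step 2: W in cm = 1.64 * 1e-4 = 1.64e-04 cm
Step 3: C = 1.035918e-12 * 3.383e-05 / 1.64e-04 = 2.136897e-13 F
Step 4: C = 213.69 fF

213.69


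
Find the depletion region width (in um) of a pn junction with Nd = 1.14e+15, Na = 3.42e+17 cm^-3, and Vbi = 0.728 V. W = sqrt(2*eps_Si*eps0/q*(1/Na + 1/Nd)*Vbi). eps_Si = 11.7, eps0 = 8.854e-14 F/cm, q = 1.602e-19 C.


Step 1: 1/Na + 1/Nd = 1/3.42e+17 + 1/1.14e+15 = 8.80117e-16
Step 2: 2*eps*eps0/q = 2*11.7*8.854e-14/1.602e-19 = 1.293281e+07
Step 3: W^2 = 1.293281e+07 * 8.80117e-16 * 0.728 = 8.28638e-09
Step 4: W = sqrt(8.28638e-09) = 9.103e-05 cm = 0.9103 um

0.9103


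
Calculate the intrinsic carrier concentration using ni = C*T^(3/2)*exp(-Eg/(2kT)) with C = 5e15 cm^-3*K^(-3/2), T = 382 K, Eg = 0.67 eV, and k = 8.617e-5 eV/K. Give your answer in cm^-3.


Step 1: Compute kT = 8.617e-5 * 382 = 0.03291694 eV
Step 2: Exponent = -Eg/(2kT) = -0.67/(2*0.03291694) = -10.17713
Step 3: T^(3/2) = 382^1.5 = 7466.12
Step 4: ni = 5e15 * 7466.12 * exp(-10.17713) = 1.42e+15 cm^-3

1.42e+15


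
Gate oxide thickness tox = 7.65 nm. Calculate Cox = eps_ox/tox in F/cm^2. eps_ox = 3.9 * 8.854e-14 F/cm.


Step 1: eps_ox = 3.9 * 8.854e-14 = 3.45306e-13 F/cm
Step 2: tox in cm = 7.65 nm * 1e-7 = 7.6500e-07 cm
Step 3: Cox = 3.45306e-13 / 7.6500e-07 = 4.51e-07 F/cm^2

4.51e-07


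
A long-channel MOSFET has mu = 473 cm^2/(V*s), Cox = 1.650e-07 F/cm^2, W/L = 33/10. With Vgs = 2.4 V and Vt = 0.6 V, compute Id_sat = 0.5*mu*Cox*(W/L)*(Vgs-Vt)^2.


Step 1: Overdrive voltage Vov = Vgs - Vt = 2.4 - 0.6 = 1.8 V
Step 2: W/L = 33/10 = 3.3
Step 3: Id = 0.5 * 473 * 1.650e-07 * 3.3 * 1.8^2
Step 4: Id = 4.17e-04 A

4.17e-04


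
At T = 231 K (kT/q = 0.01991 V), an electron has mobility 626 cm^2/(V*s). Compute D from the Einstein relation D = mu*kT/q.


Step 1: D = mu * (kT/q)
Step 2: D = 626 * 0.01991
Step 3: D = 12.46 cm^2/s

12.46


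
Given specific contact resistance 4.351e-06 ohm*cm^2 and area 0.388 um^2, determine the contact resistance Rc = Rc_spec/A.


Step 1: Convert area to cm^2: 0.388 um^2 = 3.8800e-09 cm^2
Step 2: Rc = Rc_spec / A = 4.351e-06 / 3.8800e-09
Step 3: Rc = 1.12e+03 ohms

1.12e+03


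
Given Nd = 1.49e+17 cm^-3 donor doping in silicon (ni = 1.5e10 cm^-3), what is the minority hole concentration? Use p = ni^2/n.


Step 1: Since Nd >> ni, n ≈ Nd = 1.49e+17 cm^-3
Step 2: p = ni^2 / n = (1.5e10)^2 / 1.49e+17
Step 3: p = 2.25e20 / 1.49e+17 = 1.51e+03 cm^-3

1.51e+03


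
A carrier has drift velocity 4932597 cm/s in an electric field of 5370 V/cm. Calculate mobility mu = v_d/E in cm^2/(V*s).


Step 1: mu = v_d / E
Step 2: mu = 4932597 / 5370
Step 3: mu = 918.55 cm^2/(V*s)

918.55


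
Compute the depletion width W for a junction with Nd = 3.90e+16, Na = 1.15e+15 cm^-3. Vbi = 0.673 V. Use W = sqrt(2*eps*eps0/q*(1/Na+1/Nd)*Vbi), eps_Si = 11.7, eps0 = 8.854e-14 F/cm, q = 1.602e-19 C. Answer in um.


Step 1: 1/Na + 1/Nd = 1/1.15e+15 + 1/3.90e+16 = 8.95206e-16
Step 2: 2*eps*eps0/q = 2*11.7*8.854e-14/1.602e-19 = 1.293281e+07
Step 3: W^2 = 1.293281e+07 * 8.95206e-16 * 0.673 = 7.79168e-09
Step 4: W = sqrt(7.79168e-09) = 8.827e-05 cm = 0.8827 um

0.8827


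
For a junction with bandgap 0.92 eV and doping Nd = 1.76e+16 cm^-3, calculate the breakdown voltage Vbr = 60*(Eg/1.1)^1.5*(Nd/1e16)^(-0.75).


Step 1: Eg/1.1 = 0.92/1.1 = 0.836364
Step 2: (Eg/1.1)^1.5 = 0.836364^1.5 = 0.764879
Step 3: (Nd/1e16)^(-0.75) = (1.76)^(-0.75) = 0.654433
Step 4: Vbr = 60 * 0.764879 * 0.654433 = 30.0 V

30.0


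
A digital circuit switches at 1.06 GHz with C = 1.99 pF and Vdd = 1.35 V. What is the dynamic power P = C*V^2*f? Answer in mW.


Step 1: V^2 = 1.35^2 = 1.8225 V^2
Step 2: P = C*V^2*f = 1.99e-12 F * 1.8225 * 1.06e9 Hz
Step 3: P = 3.8443815e-03 W
Step 4: P = 3.844 mW

3.844


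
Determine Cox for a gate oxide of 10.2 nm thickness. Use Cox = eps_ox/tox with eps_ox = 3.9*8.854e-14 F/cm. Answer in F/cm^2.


Step 1: eps_ox = 3.9 * 8.854e-14 = 3.45306e-13 F/cm
Step 2: tox in cm = 10.2 nm * 1e-7 = 1.0200e-06 cm
Step 3: Cox = 3.45306e-13 / 1.0200e-06 = 3.39e-07 F/cm^2

3.39e-07


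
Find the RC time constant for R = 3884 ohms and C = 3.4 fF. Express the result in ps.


Step 1: tau = R * C
Step 2: tau = 3884 * 3.4 fF = 3884 * 3.4e-15 F
Step 3: tau = 1.32056e-11 s = 13.2056 ps

13.2056


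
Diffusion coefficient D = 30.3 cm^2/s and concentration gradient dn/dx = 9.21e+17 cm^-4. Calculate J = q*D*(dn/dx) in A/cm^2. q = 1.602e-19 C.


Step 1: J = q * D * (dn/dx)
Step 2: J = 1.602e-19 * 30.3 * 9.21e+17
Step 3: J = 4.47e+00 A/cm^2

4.47e+00


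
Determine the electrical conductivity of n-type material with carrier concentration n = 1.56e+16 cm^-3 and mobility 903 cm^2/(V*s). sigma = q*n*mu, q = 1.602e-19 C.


Step 1: sigma = q * n * mu
Step 2: sigma = 1.602e-19 * 1.56e+16 * 903
Step 3: sigma = 2.257e+00 S/cm

2.257e+00


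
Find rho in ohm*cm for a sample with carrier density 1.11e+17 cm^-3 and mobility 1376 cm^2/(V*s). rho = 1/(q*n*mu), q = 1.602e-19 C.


Step 1: sigma = q * n * mu = 1.602e-19 * 1.11e+17 * 1376 = 2.44683e+01 S/cm
Step 2: rho = 1 / sigma = 1 / 2.44683e+01 = 0.04087 ohm*cm

0.04087


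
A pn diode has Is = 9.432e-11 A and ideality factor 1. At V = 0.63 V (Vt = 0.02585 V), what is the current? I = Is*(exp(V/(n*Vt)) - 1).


Step 1: V/(n*Vt) = 0.63/(1*0.02585) = 24.3714
Step 2: exp(24.3714) = 3.8403e+10
Step 3: I = 9.432e-11 * (3.8403e+10 - 1) = 3.62e+00 A

3.62e+00


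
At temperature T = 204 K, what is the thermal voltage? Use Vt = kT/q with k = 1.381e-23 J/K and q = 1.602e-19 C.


Step 1: kT = 1.381e-23 * 204 = 2.81724e-21 J
Step 2: Vt = kT/q = 2.81724e-21 / 1.602e-19
Step 3: Vt = 0.01759 V

0.01759


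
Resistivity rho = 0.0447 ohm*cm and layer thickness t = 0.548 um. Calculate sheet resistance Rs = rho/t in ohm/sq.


Step 1: Convert thickness to cm: t = 0.548 um = 5.4800e-05 cm
Step 2: Rs = rho / t = 0.0447 / 5.4800e-05
Step 3: Rs = 815.7 ohm/sq

815.7
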